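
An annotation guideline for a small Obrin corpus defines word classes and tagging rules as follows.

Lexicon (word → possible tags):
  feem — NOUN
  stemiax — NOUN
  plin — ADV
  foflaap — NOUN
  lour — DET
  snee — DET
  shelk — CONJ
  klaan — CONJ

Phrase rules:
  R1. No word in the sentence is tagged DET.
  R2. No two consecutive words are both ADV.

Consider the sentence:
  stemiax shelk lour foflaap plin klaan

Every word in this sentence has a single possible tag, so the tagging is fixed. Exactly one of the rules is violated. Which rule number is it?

Fixed tagging: NOUN CONJ DET NOUN ADV CONJ.
Checking each rule: R1 ✗, R2 ✓.
Only rule 1 fails.

1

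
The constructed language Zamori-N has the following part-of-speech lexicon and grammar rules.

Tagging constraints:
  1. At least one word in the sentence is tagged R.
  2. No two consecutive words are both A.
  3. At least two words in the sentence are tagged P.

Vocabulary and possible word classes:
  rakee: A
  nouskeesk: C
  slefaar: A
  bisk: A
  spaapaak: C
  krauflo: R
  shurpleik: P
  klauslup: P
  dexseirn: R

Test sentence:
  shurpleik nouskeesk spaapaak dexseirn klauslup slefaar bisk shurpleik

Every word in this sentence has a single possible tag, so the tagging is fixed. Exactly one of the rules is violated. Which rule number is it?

Fixed tagging: P C C R P A A P.
Applying the rules: R1 holds, R2 violated, R3 holds.
Only rule 2 fails.

2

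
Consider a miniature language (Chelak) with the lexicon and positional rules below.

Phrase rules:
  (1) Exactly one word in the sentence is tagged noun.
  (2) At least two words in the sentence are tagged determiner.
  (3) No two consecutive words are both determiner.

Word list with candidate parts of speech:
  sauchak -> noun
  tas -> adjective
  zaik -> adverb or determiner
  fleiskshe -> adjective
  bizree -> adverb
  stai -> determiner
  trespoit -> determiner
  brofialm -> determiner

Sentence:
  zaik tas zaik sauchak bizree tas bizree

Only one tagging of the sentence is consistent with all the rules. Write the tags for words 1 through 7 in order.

Candidates per position — 1:zaik {adverb,determiner}; 2:tas {adjective}; 3:zaik {adverb,determiner}; 4:sauchak {noun}; 5:bizree {adverb}; 6:tas {adjective}; 7:bizree {adverb}.
Position 1: adverb is ruled out by rule 2; that leaves determiner.
Position 3: adverb is ruled out by rule 2; that leaves determiner.
That leaves exactly one tagging: determiner adjective determiner noun adverb adjective adverb.
Check: rule 1 holds; rule 2 holds; rule 3 holds.

determiner adjective determiner noun adverb adjective adverb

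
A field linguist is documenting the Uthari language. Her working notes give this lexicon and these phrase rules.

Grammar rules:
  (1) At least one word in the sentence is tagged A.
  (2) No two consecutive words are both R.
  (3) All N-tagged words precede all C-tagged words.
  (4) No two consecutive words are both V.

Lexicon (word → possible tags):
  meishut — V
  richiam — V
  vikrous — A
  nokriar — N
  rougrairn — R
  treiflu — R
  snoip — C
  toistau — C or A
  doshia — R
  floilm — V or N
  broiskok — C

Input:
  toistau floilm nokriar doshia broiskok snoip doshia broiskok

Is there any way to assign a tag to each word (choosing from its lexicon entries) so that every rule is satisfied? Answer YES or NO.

YES

Candidates per position — 1:toistau {C,A}; 2:floilm {V,N}; 3:nokriar {N}; 4:doshia {R}; 5:broiskok {C}; 6:snoip {C}; 7:doshia {R}; 8:broiskok {C}.
One satisfying assignment: A V N R C C R C.
Check: rule 1 ok; rule 2 ok; rule 3 ok; rule 4 ok.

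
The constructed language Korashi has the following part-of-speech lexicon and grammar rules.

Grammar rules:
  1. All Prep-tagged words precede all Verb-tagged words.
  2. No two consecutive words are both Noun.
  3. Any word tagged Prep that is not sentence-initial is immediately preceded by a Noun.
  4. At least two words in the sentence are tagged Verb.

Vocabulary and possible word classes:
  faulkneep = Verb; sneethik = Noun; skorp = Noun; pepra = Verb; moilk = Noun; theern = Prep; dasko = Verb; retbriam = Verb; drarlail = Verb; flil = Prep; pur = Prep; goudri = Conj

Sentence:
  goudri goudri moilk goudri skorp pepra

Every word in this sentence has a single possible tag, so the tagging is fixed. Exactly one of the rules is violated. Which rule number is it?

4

Fixed tagging: Conj Conj Noun Conj Noun Verb.
Applying the rules: R1 ok, R2 ok, R3 ok, R4 fails.
Only rule 4 fails.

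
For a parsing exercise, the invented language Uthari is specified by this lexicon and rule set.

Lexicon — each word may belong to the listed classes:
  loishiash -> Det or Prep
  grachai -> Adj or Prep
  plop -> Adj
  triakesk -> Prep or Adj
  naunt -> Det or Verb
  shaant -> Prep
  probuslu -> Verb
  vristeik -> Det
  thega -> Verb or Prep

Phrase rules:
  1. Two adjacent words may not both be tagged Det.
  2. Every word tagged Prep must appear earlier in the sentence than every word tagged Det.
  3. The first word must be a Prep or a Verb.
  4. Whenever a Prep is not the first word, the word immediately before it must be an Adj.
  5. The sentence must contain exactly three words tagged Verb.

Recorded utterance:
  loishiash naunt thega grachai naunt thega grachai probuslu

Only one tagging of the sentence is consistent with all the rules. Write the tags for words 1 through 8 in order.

Prep Det Verb Adj Det Verb Adj Verb

Candidates per position — 1:loishiash {Det,Prep}; 2:naunt {Det,Verb}; 3:thega {Verb,Prep}; 4:grachai {Adj,Prep}; 5:naunt {Det,Verb}; 6:thega {Verb,Prep}; 7:grachai {Adj,Prep}; 8:probuslu {Verb}.
If word 1 were Det, no tagging could satisfy rule 3; so word 1 is Prep.
If word 3 were Prep, no tagging could satisfy rule 4; so word 3 is Verb.
If word 4 were Prep, no tagging could satisfy rule 4; so word 4 is Adj.
If word 6 were Prep, no tagging could satisfy rule 4; so word 6 is Verb.
If word 7 were Prep, no tagging could satisfy rule 4; so word 7 is Adj.
If word 2 were Verb, no tagging could satisfy rule 5; so word 2 is Det.
If word 5 were Verb, no tagging could satisfy rule 5; so word 5 is Det.
So the tagging must be: Prep Det Verb Adj Det Verb Adj Verb.
Verifying each rule — rule 1 ok; rule 2 ok; rule 3 ok; rule 4 ok; rule 5 ok.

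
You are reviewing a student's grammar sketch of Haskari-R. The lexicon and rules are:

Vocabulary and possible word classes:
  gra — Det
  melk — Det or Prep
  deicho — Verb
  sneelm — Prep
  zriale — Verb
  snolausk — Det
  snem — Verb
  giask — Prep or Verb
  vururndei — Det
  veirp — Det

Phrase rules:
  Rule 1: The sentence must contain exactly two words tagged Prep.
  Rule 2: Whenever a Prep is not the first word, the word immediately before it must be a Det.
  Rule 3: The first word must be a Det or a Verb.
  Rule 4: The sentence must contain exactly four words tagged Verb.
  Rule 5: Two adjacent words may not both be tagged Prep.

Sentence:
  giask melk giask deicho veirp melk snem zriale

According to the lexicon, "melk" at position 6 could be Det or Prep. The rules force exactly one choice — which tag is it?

Candidates per position — 1:giask {Prep,Verb}; 2:melk {Det,Prep}; 3:giask {Prep,Verb}; 4:deicho {Verb}; 5:veirp {Det}; 6:melk {Det,Prep}; 7:snem {Verb}; 8:zriale {Verb}.
If word 1 were Prep, no tagging could satisfy rule 3; so word 1 is Verb.
If word 2 were Prep, no tagging could satisfy rule 2; so word 2 is Det.
If word 3 were Verb, no tagging could satisfy rule 1; so word 3 is Prep.
If word 6 were Det, no tagging could satisfy rule 1; so word 6 is Prep.
The unique satisfying tagging is: Verb Det Prep Verb Det Prep Verb Verb.
Check: rule 1 ✓; rule 2 ✓; rule 3 ✓; rule 4 ✓; rule 5 ✓.

Prep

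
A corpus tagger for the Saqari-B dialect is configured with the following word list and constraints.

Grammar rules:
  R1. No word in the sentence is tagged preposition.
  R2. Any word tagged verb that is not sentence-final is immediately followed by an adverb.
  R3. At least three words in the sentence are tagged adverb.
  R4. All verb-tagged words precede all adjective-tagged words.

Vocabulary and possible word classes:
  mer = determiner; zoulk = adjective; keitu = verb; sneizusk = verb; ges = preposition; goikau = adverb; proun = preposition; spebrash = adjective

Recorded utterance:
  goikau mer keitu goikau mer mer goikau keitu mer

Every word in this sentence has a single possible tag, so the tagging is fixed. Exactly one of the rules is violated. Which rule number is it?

2

Fixed tagging: adverb determiner verb adverb determiner determiner adverb verb determiner.
Applying the rules: R1 pass, R2 fail, R3 pass, R4 pass.
Only rule 2 fails.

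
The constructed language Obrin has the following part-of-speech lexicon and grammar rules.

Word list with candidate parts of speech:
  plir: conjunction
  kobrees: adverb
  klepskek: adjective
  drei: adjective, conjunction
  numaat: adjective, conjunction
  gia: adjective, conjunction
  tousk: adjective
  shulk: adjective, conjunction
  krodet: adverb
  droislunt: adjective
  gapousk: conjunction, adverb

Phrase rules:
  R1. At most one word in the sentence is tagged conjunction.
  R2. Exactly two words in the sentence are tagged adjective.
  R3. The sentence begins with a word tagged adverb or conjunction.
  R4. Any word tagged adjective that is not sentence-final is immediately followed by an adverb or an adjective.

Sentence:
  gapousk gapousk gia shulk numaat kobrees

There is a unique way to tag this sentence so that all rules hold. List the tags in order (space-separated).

adverb adverb conjunction adjective adjective adverb

Candidates per position — 1:gapousk {conjunction,adverb}; 2:gapousk {conjunction,adverb}; 3:gia {adjective,conjunction}; 4:shulk {adjective,conjunction}; 5:numaat {adjective,conjunction}; 6:kobrees {adverb}.
The remaining ambiguous positions (1, 2, 3, 4, 5) are resolved jointly — only one combination satisfies every rule.
The unique satisfying tagging is: adverb adverb conjunction adjective adjective adverb.
Check: rule 1 satisfied; rule 2 satisfied; rule 3 satisfied; rule 4 satisfied.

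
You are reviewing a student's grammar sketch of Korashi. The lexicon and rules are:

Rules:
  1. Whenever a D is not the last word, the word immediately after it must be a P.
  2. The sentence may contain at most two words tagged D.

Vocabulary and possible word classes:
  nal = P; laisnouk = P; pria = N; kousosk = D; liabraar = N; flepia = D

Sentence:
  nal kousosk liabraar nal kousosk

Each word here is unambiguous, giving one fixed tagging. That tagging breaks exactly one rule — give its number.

Fixed tagging: P D N P D.
Rule check: R1 ✗, R2 ✓.
Only rule 1 fails.

1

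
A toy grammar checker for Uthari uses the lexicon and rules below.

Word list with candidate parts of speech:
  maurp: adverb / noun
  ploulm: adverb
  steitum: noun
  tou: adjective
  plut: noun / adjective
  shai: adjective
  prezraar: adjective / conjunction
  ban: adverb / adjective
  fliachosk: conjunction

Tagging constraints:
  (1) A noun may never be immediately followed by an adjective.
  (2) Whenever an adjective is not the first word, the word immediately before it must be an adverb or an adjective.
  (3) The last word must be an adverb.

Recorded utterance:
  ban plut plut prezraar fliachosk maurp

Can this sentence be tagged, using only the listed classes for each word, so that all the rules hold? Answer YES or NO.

YES

Candidates per position — 1:ban {adverb,adjective}; 2:plut {noun,adjective}; 3:plut {noun,adjective}; 4:prezraar {adjective,conjunction}; 5:fliachosk {conjunction}; 6:maurp {adverb,noun}.
One satisfying assignment: adjective adjective noun conjunction conjunction adverb.
Rule-by-rule: rule 1 ✓; rule 2 ✓; rule 3 ✓.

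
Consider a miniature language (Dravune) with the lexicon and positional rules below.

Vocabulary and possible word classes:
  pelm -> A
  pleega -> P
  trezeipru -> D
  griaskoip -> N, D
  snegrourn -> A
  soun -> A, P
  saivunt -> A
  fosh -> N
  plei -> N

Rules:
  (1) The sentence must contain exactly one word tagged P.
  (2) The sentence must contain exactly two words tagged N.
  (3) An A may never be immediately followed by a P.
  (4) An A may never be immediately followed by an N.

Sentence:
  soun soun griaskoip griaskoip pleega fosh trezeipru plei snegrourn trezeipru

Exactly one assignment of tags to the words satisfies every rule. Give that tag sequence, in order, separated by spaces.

A A D D P N D N A D

Candidates per position — 1:soun {A,P}; 2:soun {A,P}; 3:griaskoip {N,D}; 4:griaskoip {N,D}; 5:pleega {P}; 6:fosh {N}; 7:trezeipru {D}; 8:plei {N}; 9:snegrourn {A}; 10:trezeipru {D}.
At position 1, choosing P makes rule 1 impossible to satisfy; hence A.
At position 2, choosing P makes rule 1 impossible to satisfy; hence A.
At position 3, choosing N makes rule 2 impossible to satisfy; hence D.
At position 4, choosing N makes rule 2 impossible to satisfy; hence D.
That leaves exactly one tagging: A A D D P N D N A D.
Verifying each rule — rule 1 ✓; rule 2 ✓; rule 3 ✓; rule 4 ✓.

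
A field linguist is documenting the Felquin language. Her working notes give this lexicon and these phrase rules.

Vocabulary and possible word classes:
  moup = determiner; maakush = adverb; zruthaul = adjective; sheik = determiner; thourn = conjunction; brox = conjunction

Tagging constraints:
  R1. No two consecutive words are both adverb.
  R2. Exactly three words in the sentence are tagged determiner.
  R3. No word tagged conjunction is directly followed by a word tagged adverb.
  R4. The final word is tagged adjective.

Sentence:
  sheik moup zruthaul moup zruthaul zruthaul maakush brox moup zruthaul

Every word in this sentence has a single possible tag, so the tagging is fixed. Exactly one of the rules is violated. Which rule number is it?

Fixed tagging: determiner determiner adjective determiner adjective adjective adverb conjunction determiner adjective.
Rule check: R1 holds, R2 violated, R3 holds, R4 holds.
Only rule 2 fails.

2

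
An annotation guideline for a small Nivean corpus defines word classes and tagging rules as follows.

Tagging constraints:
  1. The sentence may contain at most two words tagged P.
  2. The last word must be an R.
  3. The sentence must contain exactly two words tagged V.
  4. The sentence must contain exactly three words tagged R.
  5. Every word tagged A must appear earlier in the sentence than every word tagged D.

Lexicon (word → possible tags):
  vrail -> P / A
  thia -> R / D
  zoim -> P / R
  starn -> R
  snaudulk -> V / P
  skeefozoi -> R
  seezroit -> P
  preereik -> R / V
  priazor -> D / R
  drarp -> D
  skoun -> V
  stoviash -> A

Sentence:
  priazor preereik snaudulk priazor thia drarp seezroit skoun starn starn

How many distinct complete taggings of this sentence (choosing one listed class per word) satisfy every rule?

Candidates per position — 1:priazor {D,R}; 2:preereik {R,V}; 3:snaudulk {V,P}; 4:priazor {D,R}; 5:thia {R,D}; 6:drarp {D}; 7:seezroit {P}; 8:skoun {V}; 9:starn {R}; 10:starn {R}.
There are 32 candidate sequences in total.
The sequences that satisfy every rule: D R V D D D P V R R; D V P D R D P V R R; D V P R D D P V R R; R V P D D D P V R R.
Count = 4.

4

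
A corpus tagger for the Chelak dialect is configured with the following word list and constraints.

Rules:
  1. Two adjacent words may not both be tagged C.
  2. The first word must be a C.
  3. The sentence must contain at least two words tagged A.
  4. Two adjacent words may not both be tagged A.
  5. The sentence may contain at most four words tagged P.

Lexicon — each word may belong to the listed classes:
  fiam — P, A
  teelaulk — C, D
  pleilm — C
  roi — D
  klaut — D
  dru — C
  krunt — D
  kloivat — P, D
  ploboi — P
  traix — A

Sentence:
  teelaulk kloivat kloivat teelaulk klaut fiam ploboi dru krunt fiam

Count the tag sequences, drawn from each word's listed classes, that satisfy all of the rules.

8

Candidates per position — 1:teelaulk {C,D}; 2:kloivat {P,D}; 3:kloivat {P,D}; 4:teelaulk {C,D}; 5:klaut {D}; 6:fiam {P,A}; 7:ploboi {P}; 8:dru {C}; 9:krunt {D}; 10:fiam {P,A}.
There are 64 candidate sequences in total.
Checking each against the rules leaves 8 sequences.
Count = 8.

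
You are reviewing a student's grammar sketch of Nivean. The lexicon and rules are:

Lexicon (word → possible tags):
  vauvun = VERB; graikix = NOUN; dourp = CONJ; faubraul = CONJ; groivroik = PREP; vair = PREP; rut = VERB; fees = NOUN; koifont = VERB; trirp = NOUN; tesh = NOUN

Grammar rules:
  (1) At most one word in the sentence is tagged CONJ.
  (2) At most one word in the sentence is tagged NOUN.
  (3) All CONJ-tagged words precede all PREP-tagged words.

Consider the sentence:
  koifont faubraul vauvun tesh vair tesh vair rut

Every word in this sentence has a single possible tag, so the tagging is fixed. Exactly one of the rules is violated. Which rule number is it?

Fixed tagging: VERB CONJ VERB NOUN PREP NOUN PREP VERB.
Rule check: R1 pass, R2 fail, R3 pass.
Only rule 2 fails.

2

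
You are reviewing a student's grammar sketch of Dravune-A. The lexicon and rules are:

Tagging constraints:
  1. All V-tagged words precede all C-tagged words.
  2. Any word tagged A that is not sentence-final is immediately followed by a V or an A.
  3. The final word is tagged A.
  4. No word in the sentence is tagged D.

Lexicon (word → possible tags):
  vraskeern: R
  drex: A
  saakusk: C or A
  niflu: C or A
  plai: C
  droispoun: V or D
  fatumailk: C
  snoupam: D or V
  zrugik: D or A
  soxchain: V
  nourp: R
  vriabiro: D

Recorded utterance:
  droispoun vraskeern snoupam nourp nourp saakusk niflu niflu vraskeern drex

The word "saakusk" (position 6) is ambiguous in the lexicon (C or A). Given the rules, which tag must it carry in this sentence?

C

Candidates per position — 1:droispoun {V,D}; 2:vraskeern {R}; 3:snoupam {D,V}; 4:nourp {R}; 5:nourp {R}; 6:saakusk {C,A}; 7:niflu {C,A}; 8:niflu {C,A}; 9:vraskeern {R}; 10:drex {A}.
Position 1: D is ruled out by rule 4; that leaves V.
Position 3: D is ruled out by rule 4; that leaves V.
Position 6: A is ruled out by rule 2; that leaves C.
Position 7: A is ruled out by rule 2; that leaves C.
Position 8: A is ruled out by rule 2; that leaves C.
So the tagging must be: V R V R R C C C R A.
Check: rule 1 satisfied; rule 2 satisfied; rule 3 satisfied; rule 4 satisfied.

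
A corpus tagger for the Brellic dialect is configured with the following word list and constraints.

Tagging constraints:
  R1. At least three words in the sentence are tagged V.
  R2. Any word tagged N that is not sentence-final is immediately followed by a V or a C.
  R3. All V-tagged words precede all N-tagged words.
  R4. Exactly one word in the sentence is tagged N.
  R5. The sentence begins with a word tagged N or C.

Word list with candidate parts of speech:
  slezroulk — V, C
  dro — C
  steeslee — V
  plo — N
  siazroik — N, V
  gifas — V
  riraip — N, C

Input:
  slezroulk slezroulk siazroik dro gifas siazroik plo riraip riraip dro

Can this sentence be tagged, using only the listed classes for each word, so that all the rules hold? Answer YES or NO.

Candidates per position — 1:slezroulk {V,C}; 2:slezroulk {V,C}; 3:siazroik {N,V}; 4:dro {C}; 5:gifas {V}; 6:siazroik {N,V}; 7:plo {N}; 8:riraip {N,C}; 9:riraip {N,C}; 10:dro {C}.
One satisfying assignment: C V V C V V N C C C.
Verifying each rule — rule 1 satisfied; rule 2 satisfied; rule 3 satisfied; rule 4 satisfied; rule 5 satisfied.

YES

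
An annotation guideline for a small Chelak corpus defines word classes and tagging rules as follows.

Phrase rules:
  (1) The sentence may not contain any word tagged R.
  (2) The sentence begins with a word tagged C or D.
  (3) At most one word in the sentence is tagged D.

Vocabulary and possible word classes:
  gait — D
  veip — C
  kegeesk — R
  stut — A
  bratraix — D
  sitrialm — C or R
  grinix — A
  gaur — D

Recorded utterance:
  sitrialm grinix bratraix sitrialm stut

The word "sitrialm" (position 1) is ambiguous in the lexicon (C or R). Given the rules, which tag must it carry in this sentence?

C

Candidates per position — 1:sitrialm {C,R}; 2:grinix {A}; 3:bratraix {D}; 4:sitrialm {C,R}; 5:stut {A}.
Position 1: tagging it R would leave rule 1 unsatisfiable, so it must be C.
Position 4: tagging it R would leave rule 1 unsatisfiable, so it must be C.
The unique satisfying tagging is: C A D C A.
Verifying each rule — rule 1 holds; rule 2 holds; rule 3 holds.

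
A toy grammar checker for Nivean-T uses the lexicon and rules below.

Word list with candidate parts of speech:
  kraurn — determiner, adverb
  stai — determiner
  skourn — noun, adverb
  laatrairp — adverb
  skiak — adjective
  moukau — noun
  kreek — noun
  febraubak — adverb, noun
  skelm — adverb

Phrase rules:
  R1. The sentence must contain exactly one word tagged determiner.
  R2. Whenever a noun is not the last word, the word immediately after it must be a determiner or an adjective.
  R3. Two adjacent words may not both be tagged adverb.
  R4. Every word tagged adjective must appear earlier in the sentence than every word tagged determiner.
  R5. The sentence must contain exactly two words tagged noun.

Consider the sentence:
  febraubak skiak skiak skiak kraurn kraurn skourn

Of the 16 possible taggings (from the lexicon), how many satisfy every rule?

2

Candidates per position — 1:febraubak {adverb,noun}; 2:skiak {adjective}; 3:skiak {adjective}; 4:skiak {adjective}; 5:kraurn {determiner,adverb}; 6:kraurn {determiner,adverb}; 7:skourn {noun,adverb}.
There are 16 candidate sequences in total.
The sequences that satisfy every rule: noun adjective adjective adjective determiner adverb noun; noun adjective adjective adjective adverb determiner noun.
Count = 2.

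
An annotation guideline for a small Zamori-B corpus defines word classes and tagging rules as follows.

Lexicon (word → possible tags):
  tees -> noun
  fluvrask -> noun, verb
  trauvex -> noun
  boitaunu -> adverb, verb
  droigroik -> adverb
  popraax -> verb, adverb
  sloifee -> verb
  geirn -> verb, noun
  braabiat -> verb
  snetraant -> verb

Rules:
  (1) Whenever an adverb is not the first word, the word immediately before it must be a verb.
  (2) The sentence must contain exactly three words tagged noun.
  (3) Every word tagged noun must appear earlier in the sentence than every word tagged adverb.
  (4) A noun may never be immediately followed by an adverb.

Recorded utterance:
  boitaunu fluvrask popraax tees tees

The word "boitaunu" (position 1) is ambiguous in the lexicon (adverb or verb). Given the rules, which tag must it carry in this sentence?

Candidates per position — 1:boitaunu {adverb,verb}; 2:fluvrask {noun,verb}; 3:popraax {verb,adverb}; 4:tees {noun}; 5:tees {noun}.
At position 1, choosing adverb makes rule 3 impossible to satisfy; hence verb.
At position 2, choosing verb makes rule 2 impossible to satisfy; hence noun.
At position 3, choosing adverb makes rule 1 impossible to satisfy; hence verb.
The unique satisfying tagging is: verb noun verb noun noun.
Check: rule 1 holds; rule 2 holds; rule 3 holds; rule 4 holds.

verb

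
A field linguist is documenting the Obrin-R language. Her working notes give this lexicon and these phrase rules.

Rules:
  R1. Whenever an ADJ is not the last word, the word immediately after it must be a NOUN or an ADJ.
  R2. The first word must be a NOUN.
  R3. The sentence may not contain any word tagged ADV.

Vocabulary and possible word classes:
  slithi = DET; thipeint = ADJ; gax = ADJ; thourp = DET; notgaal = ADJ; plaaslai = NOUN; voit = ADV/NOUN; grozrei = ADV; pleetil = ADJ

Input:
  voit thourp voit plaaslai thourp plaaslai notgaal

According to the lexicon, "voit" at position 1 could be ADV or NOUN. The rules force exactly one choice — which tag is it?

Candidates per position — 1:voit {ADV,NOUN}; 2:thourp {DET}; 3:voit {ADV,NOUN}; 4:plaaslai {NOUN}; 5:thourp {DET}; 6:plaaslai {NOUN}; 7:notgaal {ADJ}.
Position 1: tagging it ADV would leave rule 2 unsatisfiable, so it must be NOUN.
Position 3: tagging it ADV would leave rule 3 unsatisfiable, so it must be NOUN.
That leaves exactly one tagging: NOUN DET NOUN NOUN DET NOUN ADJ.
Verifying each rule — rule 1 ✓; rule 2 ✓; rule 3 ✓.

NOUN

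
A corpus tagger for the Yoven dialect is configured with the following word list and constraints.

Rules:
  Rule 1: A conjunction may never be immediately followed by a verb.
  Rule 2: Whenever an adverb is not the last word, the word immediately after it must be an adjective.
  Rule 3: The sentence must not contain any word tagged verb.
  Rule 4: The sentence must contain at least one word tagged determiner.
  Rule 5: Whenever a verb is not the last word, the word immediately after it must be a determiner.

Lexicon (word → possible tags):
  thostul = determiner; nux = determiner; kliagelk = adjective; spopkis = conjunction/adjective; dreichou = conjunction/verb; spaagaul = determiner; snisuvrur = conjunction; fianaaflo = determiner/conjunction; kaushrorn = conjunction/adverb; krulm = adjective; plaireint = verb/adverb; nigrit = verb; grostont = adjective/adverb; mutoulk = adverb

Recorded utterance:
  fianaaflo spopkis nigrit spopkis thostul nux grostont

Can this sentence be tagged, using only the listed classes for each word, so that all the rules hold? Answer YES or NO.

NO

Candidates per position — 1:fianaaflo {determiner,conjunction}; 2:spopkis {conjunction,adjective}; 3:nigrit {verb}; 4:spopkis {conjunction,adjective}; 5:thostul {determiner}; 6:nux {determiner}; 7:grostont {adjective,adverb}.
Rule 3 cannot be satisfied by any choice of tags from the lexicon.
So there is no consistent tagging.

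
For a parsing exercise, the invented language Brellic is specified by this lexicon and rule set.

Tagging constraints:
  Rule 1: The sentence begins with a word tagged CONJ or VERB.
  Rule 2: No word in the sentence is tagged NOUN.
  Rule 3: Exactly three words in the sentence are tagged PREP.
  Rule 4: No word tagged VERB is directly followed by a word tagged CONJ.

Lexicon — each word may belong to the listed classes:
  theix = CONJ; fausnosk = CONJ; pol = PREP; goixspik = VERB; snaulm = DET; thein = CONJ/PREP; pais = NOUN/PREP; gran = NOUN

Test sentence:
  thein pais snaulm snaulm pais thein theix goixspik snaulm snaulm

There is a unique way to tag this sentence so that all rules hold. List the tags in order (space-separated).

CONJ PREP DET DET PREP PREP CONJ VERB DET DET

Candidates per position — 1:thein {CONJ,PREP}; 2:pais {NOUN,PREP}; 3:snaulm {DET}; 4:snaulm {DET}; 5:pais {NOUN,PREP}; 6:thein {CONJ,PREP}; 7:theix {CONJ}; 8:goixspik {VERB}; 9:snaulm {DET}; 10:snaulm {DET}.
Position 1: tagging it PREP would leave rule 1 unsatisfiable, so it must be CONJ.
Position 2: tagging it NOUN would leave rule 2 unsatisfiable, so it must be PREP.
Position 5: tagging it NOUN would leave rule 2 unsatisfiable, so it must be PREP.
Position 6: tagging it CONJ would leave rule 3 unsatisfiable, so it must be PREP.
So the tagging must be: CONJ PREP DET DET PREP PREP CONJ VERB DET DET.
Rule-by-rule: rule 1 holds; rule 2 holds; rule 3 holds; rule 4 holds.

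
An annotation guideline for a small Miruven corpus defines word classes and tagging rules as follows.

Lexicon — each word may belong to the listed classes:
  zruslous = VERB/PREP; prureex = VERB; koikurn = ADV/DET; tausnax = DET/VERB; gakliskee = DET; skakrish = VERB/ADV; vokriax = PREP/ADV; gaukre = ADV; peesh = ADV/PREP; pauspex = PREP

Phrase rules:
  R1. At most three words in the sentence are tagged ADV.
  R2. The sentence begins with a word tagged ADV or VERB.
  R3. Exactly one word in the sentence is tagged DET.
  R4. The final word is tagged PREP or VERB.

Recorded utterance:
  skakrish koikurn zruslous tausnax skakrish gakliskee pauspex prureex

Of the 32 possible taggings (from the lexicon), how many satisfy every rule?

8

Candidates per position — 1:skakrish {VERB,ADV}; 2:koikurn {ADV,DET}; 3:zruslous {VERB,PREP}; 4:tausnax {DET,VERB}; 5:skakrish {VERB,ADV}; 6:gakliskee {DET}; 7:pauspex {PREP}; 8:prureex {VERB}.
There are 32 candidate sequences in total.
Checking each against the rules leaves 8 sequences.
Count = 8.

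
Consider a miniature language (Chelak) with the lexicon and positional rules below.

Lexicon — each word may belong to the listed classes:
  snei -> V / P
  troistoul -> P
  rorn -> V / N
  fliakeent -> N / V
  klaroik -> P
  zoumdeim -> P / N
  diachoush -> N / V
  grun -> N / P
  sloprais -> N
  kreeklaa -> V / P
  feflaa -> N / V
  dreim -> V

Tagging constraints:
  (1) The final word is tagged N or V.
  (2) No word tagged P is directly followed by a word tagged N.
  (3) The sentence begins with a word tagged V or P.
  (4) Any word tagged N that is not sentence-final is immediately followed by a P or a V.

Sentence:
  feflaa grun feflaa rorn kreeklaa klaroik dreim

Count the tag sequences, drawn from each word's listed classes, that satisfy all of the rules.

Candidates per position — 1:feflaa {N,V}; 2:grun {N,P}; 3:feflaa {N,V}; 4:rorn {V,N}; 5:kreeklaa {V,P}; 6:klaroik {P}; 7:dreim {V}.
There are 32 candidate sequences in total.
Checking each against the rules leaves 8 sequences.
Count = 8.

8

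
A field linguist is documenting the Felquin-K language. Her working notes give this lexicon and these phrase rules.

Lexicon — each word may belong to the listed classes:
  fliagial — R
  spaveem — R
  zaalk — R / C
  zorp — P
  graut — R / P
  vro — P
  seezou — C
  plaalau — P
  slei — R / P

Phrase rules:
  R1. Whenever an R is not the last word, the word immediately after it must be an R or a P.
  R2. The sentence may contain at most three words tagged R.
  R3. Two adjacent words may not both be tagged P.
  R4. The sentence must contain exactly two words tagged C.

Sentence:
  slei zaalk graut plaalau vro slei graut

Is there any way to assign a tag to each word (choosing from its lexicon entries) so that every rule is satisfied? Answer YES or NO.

NO

Candidates per position — 1:slei {R,P}; 2:zaalk {R,C}; 3:graut {R,P}; 4:plaalau {P}; 5:vro {P}; 6:slei {R,P}; 7:graut {R,P}.
Rule 3 cannot be satisfied by any choice of tags from the lexicon.
So there is no consistent tagging.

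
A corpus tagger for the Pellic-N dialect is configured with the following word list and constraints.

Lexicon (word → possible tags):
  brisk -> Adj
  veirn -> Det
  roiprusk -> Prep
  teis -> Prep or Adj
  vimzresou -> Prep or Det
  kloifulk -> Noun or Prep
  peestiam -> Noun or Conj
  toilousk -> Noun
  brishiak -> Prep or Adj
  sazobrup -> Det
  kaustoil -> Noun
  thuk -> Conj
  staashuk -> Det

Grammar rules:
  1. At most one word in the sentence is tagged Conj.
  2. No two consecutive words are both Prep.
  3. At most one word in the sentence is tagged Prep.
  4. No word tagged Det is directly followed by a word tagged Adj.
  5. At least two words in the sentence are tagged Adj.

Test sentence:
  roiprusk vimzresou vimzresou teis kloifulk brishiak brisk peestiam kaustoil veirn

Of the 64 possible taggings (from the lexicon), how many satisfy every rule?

0

Candidates per position — 1:roiprusk {Prep}; 2:vimzresou {Prep,Det}; 3:vimzresou {Prep,Det}; 4:teis {Prep,Adj}; 5:kloifulk {Noun,Prep}; 6:brishiak {Prep,Adj}; 7:brisk {Adj}; 8:peestiam {Noun,Conj}; 9:kaustoil {Noun}; 10:veirn {Det}.
There are 64 candidate sequences in total.
Every candidate sequence violates at least one rule; no consistent tagging exists.
Count = 0.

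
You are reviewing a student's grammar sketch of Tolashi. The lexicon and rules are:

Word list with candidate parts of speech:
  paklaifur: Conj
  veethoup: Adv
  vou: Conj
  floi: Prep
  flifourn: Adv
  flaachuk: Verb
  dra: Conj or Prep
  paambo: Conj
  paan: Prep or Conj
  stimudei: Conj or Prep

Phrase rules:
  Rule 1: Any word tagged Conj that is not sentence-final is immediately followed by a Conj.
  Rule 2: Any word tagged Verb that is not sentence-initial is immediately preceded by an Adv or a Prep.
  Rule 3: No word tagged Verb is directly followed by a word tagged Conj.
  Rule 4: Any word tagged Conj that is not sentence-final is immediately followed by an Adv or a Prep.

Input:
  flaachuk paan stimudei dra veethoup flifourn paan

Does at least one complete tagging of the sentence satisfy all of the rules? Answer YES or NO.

Candidates per position — 1:flaachuk {Verb}; 2:paan {Prep,Conj}; 3:stimudei {Conj,Prep}; 4:dra {Conj,Prep}; 5:veethoup {Adv}; 6:flifourn {Adv}; 7:paan {Prep,Conj}.
One satisfying assignment: Verb Prep Prep Prep Adv Adv Prep.
Checking: rule 1 holds; rule 2 holds; rule 3 holds; rule 4 holds.

YES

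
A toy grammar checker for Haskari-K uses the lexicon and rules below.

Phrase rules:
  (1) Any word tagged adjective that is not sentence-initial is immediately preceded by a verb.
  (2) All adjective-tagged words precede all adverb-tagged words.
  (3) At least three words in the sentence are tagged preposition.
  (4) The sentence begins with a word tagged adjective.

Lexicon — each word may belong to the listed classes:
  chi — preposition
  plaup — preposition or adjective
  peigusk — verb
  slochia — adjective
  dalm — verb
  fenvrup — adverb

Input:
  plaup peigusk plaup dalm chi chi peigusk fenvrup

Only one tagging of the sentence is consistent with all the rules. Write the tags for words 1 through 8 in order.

adjective verb preposition verb preposition preposition verb adverb

Candidates per position — 1:plaup {preposition,adjective}; 2:peigusk {verb}; 3:plaup {preposition,adjective}; 4:dalm {verb}; 5:chi {preposition}; 6:chi {preposition}; 7:peigusk {verb}; 8:fenvrup {adverb}.
Position 1: preposition is ruled out by rule 4; that leaves adjective.
Position 3: adjective is ruled out by rule 3; that leaves preposition.
The only consistent sequence is: adjective verb preposition verb preposition preposition verb adverb.
Rule-by-rule: rule 1 ok; rule 2 ok; rule 3 ok; rule 4 ok.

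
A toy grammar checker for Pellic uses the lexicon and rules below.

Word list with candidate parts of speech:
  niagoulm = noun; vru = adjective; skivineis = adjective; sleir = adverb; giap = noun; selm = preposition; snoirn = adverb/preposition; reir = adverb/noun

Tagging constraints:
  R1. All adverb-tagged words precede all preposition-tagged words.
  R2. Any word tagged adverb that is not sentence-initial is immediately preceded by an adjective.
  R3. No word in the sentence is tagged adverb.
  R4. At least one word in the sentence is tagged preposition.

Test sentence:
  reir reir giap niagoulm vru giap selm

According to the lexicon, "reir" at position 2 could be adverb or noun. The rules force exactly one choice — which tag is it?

noun

Candidates per position — 1:reir {adverb,noun}; 2:reir {adverb,noun}; 3:giap {noun}; 4:niagoulm {noun}; 5:vru {adjective}; 6:giap {noun}; 7:selm {preposition}.
Position 1: adverb is ruled out by rule 3; that leaves noun.
Position 2: adverb is ruled out by rule 2; that leaves noun.
So the tagging must be: noun noun noun noun adjective noun preposition.
Rule-by-rule: rule 1 holds; rule 2 holds; rule 3 holds; rule 4 holds.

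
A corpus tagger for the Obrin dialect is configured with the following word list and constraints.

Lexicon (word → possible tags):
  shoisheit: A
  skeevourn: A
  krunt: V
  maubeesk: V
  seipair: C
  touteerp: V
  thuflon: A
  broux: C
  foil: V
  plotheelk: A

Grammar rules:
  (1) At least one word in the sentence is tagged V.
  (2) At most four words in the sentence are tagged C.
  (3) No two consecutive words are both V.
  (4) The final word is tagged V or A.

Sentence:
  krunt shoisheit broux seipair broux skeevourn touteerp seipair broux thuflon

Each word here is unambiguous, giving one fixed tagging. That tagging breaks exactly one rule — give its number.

2

Fixed tagging: V A C C C A V C C A.
Checking each rule: R1 ✓, R2 ✗, R3 ✓, R4 ✓.
Only rule 2 fails.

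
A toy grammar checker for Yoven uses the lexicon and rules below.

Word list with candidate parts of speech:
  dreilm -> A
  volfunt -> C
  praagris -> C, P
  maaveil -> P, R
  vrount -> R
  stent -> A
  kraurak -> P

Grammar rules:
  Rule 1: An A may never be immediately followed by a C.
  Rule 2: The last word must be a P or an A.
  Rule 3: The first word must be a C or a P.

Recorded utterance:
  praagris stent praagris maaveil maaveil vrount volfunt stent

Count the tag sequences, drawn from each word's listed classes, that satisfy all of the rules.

Candidates per position — 1:praagris {C,P}; 2:stent {A}; 3:praagris {C,P}; 4:maaveil {P,R}; 5:maaveil {P,R}; 6:vrount {R}; 7:volfunt {C}; 8:stent {A}.
There are 16 candidate sequences in total.
Checking each against the rules leaves 8 sequences.
Count = 8.

8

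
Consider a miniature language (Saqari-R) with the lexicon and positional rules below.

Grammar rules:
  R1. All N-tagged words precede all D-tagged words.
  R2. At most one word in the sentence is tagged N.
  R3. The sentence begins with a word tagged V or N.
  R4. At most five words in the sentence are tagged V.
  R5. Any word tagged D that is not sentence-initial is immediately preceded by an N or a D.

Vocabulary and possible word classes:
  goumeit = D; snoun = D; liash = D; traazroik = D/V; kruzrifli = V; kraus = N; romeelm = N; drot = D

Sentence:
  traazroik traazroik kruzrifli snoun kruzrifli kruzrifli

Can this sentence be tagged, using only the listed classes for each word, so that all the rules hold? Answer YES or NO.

Candidates per position — 1:traazroik {D,V}; 2:traazroik {D,V}; 3:kruzrifli {V}; 4:snoun {D}; 5:kruzrifli {V}; 6:kruzrifli {V}.
Rule 5 cannot be satisfied by any choice of tags from the lexicon.
So there is no consistent tagging.

NO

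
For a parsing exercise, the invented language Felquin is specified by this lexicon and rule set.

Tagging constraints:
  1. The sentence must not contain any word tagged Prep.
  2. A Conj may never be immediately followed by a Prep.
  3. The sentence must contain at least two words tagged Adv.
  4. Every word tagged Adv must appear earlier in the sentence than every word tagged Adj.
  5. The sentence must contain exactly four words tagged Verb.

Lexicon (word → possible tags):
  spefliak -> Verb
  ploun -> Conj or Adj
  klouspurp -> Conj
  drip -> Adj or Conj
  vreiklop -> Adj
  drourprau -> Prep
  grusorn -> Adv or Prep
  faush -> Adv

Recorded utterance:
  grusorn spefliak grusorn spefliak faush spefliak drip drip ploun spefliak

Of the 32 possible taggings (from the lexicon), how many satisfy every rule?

Candidates per position — 1:grusorn {Adv,Prep}; 2:spefliak {Verb}; 3:grusorn {Adv,Prep}; 4:spefliak {Verb}; 5:faush {Adv}; 6:spefliak {Verb}; 7:drip {Adj,Conj}; 8:drip {Adj,Conj}; 9:ploun {Conj,Adj}; 10:spefliak {Verb}.
There are 32 candidate sequences in total.
Checking each against the rules leaves 8 sequences.
Count = 8.

8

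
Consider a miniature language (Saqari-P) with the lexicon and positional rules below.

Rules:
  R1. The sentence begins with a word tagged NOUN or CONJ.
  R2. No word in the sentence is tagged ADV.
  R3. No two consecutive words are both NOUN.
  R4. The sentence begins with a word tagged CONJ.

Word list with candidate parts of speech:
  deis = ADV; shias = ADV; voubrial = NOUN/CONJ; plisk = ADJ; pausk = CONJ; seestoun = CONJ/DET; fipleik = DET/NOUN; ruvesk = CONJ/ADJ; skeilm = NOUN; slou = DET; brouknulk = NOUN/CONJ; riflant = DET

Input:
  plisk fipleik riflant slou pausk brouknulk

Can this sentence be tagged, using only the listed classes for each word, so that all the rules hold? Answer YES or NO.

Candidates per position — 1:plisk {ADJ}; 2:fipleik {DET,NOUN}; 3:riflant {DET}; 4:slou {DET}; 5:pausk {CONJ}; 6:brouknulk {NOUN,CONJ}.
Rule 1 cannot be satisfied by any choice of tags from the lexicon.
So there is no consistent tagging.

NO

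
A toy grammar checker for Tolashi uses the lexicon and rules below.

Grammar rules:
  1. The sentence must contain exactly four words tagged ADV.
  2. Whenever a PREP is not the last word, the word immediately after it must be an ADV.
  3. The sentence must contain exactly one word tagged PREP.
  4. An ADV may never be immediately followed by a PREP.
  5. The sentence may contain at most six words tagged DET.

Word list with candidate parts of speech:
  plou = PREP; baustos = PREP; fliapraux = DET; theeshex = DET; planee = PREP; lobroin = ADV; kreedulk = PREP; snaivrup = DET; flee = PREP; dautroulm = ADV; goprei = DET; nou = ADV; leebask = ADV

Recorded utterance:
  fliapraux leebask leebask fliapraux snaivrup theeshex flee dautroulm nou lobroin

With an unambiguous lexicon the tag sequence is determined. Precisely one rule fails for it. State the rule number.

Fixed tagging: DET ADV ADV DET DET DET PREP ADV ADV ADV.
Checking each rule: R1 ✗, R2 ✓, R3 ✓, R4 ✓, R5 ✓.
Only rule 1 fails.

1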